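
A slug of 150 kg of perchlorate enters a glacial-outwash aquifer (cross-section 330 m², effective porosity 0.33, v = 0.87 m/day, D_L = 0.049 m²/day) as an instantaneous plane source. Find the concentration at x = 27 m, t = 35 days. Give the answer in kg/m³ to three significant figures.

For an instantaneous plane source, C(x,t) = M/(n_e·A·√(4πDt)) · exp(−(x−vt)²/(4Dt)), with n_e·A the pore (flow) area.
Plume center vt = 0.87 × 35 = 30.45 m, so the well at 27 m is 3.45 m upgradient of the peak.
√(4πDt) = 4.642 m, giving peak height M/(n_e·A·√(4πDt)) = 150/(0.33 × 330 × 4.642) = 0.2967 kg/m³.
(x−vt)²/(4Dt) = (-3.45)²/(4 × 0.049 × 35) = 1.735; exp(−1.735) = 0.1764.
C = 0.2967 × 0.1764 = 0.0523 kg/m³.

0.0523 kg/m³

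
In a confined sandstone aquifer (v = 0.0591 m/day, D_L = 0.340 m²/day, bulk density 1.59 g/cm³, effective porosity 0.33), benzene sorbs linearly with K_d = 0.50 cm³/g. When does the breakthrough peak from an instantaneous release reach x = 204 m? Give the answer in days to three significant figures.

11400 days

Retardation factor R = 1 + ρ_b·K_d/n = 1 + 1.59 × 0.50/0.33 = 3.409.
Sorption retards both mechanisms: v_R = v/R = 0.01734 m/day, D_R = D/R = 0.09974 m²/day.
Peak time from v_R²t² + 2D_R t − x² = 0: t = (√(D_R² + v_R²x²) − D_R)/v_R².
√(D_R² + v_R²x²) = √(0.09974² + 0.01734² × 204²) = 3.539; v_R² = 0.0003007.
t = (3.539 − 0.09974)/0.0003007 = 11400 days.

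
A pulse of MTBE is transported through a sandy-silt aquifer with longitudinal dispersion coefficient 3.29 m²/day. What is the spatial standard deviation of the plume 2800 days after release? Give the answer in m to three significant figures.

Dispersive spreading gives a Gaussian with σ² = 2Dt; advection only shifts the center.
σ = √(2 × 3.29 × 2800) = 136 m.

136 m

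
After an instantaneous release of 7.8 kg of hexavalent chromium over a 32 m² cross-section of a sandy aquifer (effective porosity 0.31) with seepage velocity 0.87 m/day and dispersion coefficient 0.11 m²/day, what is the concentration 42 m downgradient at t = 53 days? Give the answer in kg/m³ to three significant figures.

For an instantaneous plane source, C(x,t) = M/(n_e·A·√(4πDt)) · exp(−(x−vt)²/(4Dt)), with n_e·A the pore (flow) area.
Plume center vt = 0.87 × 53 = 46.11 m, so the well at 42 m is 4.11 m upgradient of the peak.
√(4πDt) = 8.559 m, giving peak height M/(n_e·A·√(4πDt)) = 7.8/(0.31 × 32 × 8.559) = 0.09187 kg/m³.
(x−vt)²/(4Dt) = (-4.11)²/(4 × 0.11 × 53) = 0.7244; exp(−0.7244) = 0.4846.
C = 0.09187 × 0.4846 = 0.0445 kg/m³.

0.0445 kg/m³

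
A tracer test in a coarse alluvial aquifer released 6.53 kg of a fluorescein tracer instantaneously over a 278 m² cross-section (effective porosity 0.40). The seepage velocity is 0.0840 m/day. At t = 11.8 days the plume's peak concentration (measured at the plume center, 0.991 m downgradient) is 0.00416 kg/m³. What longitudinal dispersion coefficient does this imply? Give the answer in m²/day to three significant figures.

1.34 m²/day

At the plume center C_max = M/(n_e·A·√(4πDt)), so D = M²/(4πt·(n_e·A·C_max)²).
n_e·A·C_max = 0.40 × 278 × 0.00416 = 0.4626 kg/m.
D = 6.53²/(4π × 11.8 × 0.4626²) = 1.34 m²/day.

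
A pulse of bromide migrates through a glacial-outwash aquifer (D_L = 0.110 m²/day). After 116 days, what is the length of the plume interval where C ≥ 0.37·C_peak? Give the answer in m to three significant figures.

14.2 m

The plume is Gaussian with σ = √(2Dt) = √(2 × 0.110 × 116) = 5.052 m.
C/C_peak = exp(−Δx²/(2σ²)) = 0.37 ⇒ Δx = σ·√(−2 ln 0.37) = 5.052 × 1.410 = 7.123 m.
Width = 2Δx = 14.2 m.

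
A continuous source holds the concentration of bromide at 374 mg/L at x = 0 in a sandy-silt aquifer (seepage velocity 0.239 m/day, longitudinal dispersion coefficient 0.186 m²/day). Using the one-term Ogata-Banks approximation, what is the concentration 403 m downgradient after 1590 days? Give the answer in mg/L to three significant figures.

For a continuous step input, C/C₀ ≈ ½·erfc((x−vt)/(2√(Dt))).
vt = 0.239 × 1590 = 380.01 m and 2√(Dt) = 2√(0.186 × 1590) = 34.39 m.
Argument (x−vt)/(2√(Dt)) = (403 − 380.01)/34.39 = 0.6685; ½·erfc(0.6685) = 0.1722.
C = 374 × 0.1722 = 64.4 mg/L.

64.4 mg/L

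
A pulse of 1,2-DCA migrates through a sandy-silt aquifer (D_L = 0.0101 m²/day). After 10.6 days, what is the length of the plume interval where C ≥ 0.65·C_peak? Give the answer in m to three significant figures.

0.859 m

The plume is Gaussian with σ = √(2Dt) = √(2 × 0.0101 × 10.6) = 0.4627 m.
C/C_peak = exp(−Δx²/(2σ²)) = 0.65 ⇒ Δx = σ·√(−2 ln 0.65) = 0.4627 × 0.9282 = 0.4295 m.
Width = 2Δx = 0.859 m.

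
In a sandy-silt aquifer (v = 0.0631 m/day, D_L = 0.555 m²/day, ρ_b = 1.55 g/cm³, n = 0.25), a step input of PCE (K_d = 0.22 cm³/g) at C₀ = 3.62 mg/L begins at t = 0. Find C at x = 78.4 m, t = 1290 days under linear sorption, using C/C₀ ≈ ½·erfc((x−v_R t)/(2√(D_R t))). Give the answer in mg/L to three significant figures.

Retardation factor R = 1 + ρ_b·K_d/n = 1 + 1.55 × 0.22/0.25 = 2.364.
Sorption retards both mechanisms: v_R = v/R = 0.02669 m/day, D_R = D/R = 0.2348 m²/day.
v_R·t = 0.02669 × 1290 = 34.4301 m; 2√(D_R t) = 34.81 m; argument = (78.4 − 34.4301)/34.81 = 1.263.
C = C₀ × ½·erfc(1.263) = 3.62 × 0.03704 = 0.134 mg/L.

0.134 mg/L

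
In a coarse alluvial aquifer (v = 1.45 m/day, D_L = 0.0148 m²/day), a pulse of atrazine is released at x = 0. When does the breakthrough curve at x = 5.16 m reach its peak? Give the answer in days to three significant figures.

3.55 days

For the 1D instantaneous-source solution, setting ∂C/∂t = 0 at fixed x gives v²t² + 2Dt − x² = 0, so t = (√(D² + v²x²) − D)/v².
√(D² + v²x²) = √(0.0148² + 1.45² × 5.16²) = 7.482; v² = 2.1025.
t = (7.482 − 0.0148)/2.1025 = 3.55 days (vs. the pure-advection estimate x/v = 3.56 d).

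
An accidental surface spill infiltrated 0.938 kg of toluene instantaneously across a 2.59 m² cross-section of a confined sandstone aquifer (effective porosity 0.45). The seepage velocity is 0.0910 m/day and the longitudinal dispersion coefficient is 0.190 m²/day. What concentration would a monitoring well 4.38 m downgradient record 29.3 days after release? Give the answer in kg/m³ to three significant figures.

For an instantaneous plane source, C(x,t) = M/(n_e·A·√(4πDt)) · exp(−(x−vt)²/(4Dt)), with n_e·A the pore (flow) area.
Plume center vt = 0.0910 × 29.3 = 2.6663 m, so the well at 4.38 m is 1.7137 m downgradient of the peak.
√(4πDt) = 8.364 m, giving peak height M/(n_e·A·√(4πDt)) = 0.938/(0.45 × 2.59 × 8.364) = 0.09622 kg/m³.
(x−vt)²/(4Dt) = (1.7137)²/(4 × 0.190 × 29.3) = 0.1319; exp(−0.1319) = 0.8764.
C = 0.09622 × 0.8764 = 0.0843 kg/m³.

0.0843 kg/m³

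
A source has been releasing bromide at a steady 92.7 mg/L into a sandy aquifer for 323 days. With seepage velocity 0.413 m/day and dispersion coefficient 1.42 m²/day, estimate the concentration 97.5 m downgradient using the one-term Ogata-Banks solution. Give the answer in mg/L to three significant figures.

81.8 mg/L

For a continuous step input, C/C₀ ≈ ½·erfc((x−vt)/(2√(Dt))).
vt = 0.413 × 323 = 133.399 m and 2√(Dt) = 2√(1.42 × 323) = 42.83 m.
Argument (x−vt)/(2√(Dt)) = (97.5 − 133.399)/42.83 = -0.8382; ½·erfc(-0.8382) = 0.8821.
C = 92.7 × 0.8821 = 81.8 mg/L.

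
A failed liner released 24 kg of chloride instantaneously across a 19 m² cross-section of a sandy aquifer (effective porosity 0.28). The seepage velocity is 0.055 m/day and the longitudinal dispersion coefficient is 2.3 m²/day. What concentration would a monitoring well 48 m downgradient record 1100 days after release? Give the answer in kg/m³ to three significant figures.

0.0249 kg/m³

For an instantaneous plane source, C(x,t) = M/(n_e·A·√(4πDt)) · exp(−(x−vt)²/(4Dt)), with n_e·A the pore (flow) area.
Plume center vt = 0.055 × 1100 = 60.5 m, so the well at 48 m is 12.5 m upgradient of the peak.
√(4πDt) = 178.3 m, giving peak height M/(n_e·A·√(4πDt)) = 24/(0.28 × 19 × 178.3) = 0.02530 kg/m³.
(x−vt)²/(4Dt) = (-12.5)²/(4 × 2.3 × 1100) = 0.01544; exp(−0.01544) = 0.9847.
C = 0.02530 × 0.9847 = 0.0249 kg/m³.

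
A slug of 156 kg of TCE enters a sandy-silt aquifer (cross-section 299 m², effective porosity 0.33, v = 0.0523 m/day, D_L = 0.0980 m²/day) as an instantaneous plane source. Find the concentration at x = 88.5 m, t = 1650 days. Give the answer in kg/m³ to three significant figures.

For an instantaneous plane source, C(x,t) = M/(n_e·A·√(4πDt)) · exp(−(x−vt)²/(4Dt)), with n_e·A the pore (flow) area.
Plume center vt = 0.0523 × 1650 = 86.295 m, so the well at 88.5 m is 2.205 m downgradient of the peak.
√(4πDt) = 45.08 m, giving peak height M/(n_e·A·√(4πDt)) = 156/(0.33 × 299 × 45.08) = 0.03507 kg/m³.
(x−vt)²/(4Dt) = (2.205)²/(4 × 0.0980 × 1650) = 0.007517; exp(−0.007517) = 0.9925.
C = 0.03507 × 0.9925 = 0.0348 kg/m³.

0.0348 kg/m³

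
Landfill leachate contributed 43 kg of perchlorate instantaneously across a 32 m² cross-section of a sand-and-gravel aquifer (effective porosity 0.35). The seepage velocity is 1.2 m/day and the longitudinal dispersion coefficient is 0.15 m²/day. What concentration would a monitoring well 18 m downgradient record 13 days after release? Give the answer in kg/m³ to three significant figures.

For an instantaneous plane source, C(x,t) = M/(n_e·A·√(4πDt)) · exp(−(x−vt)²/(4Dt)), with n_e·A the pore (flow) area.
Plume center vt = 1.2 × 13 = 15.6 m, so the well at 18 m is 2.4 m downgradient of the peak.
√(4πDt) = 4.950 m, giving peak height M/(n_e·A·√(4πDt)) = 43/(0.35 × 32 × 4.950) = 0.7756 kg/m³.
(x−vt)²/(4Dt) = (2.4)²/(4 × 0.15 × 13) = 0.7385; exp(−0.7385) = 0.4778.
C = 0.7756 × 0.4778 = 0.371 kg/m³.

0.371 kg/m³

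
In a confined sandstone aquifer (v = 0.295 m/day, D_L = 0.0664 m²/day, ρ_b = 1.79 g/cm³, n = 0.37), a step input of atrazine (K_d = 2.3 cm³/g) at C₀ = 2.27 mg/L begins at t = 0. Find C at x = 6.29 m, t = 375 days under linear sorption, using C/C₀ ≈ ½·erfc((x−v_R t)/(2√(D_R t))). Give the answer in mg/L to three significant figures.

Retardation factor R = 1 + ρ_b·K_d/n = 1 + 1.79 × 2.3/0.37 = 12.13.
Sorption retards both mechanisms: v_R = v/R = 0.02432 m/day, D_R = D/R = 0.005474 m²/day.
v_R·t = 0.02432 × 375 = 9.12 m; 2√(D_R t) = 2.865 m; argument = (6.29 − 9.12)/2.865 = -0.9878.
C = C₀ × ½·erfc(-0.9878) = 2.27 × 0.9188 = 2.09 mg/L.

2.09 mg/L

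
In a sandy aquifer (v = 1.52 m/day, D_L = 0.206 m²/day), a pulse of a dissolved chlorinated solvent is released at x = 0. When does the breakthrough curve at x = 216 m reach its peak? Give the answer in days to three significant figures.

For the 1D instantaneous-source solution, setting ∂C/∂t = 0 at fixed x gives v²t² + 2Dt − x² = 0, so t = (√(D² + v²x²) − D)/v².
√(D² + v²x²) = √(0.206² + 1.52² × 216²) = 328.3; v² = 2.3104.
t = (328.3 − 0.206)/2.3104 = 142 days (vs. the pure-advection estimate x/v = 142 d).

142 days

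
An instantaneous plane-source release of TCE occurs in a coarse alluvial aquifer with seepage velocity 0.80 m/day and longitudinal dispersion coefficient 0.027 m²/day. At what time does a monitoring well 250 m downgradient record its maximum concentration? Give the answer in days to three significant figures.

312 days

For the 1D instantaneous-source solution, setting ∂C/∂t = 0 at fixed x gives v²t² + 2Dt − x² = 0, so t = (√(D² + v²x²) − D)/v².
√(D² + v²x²) = √(0.027² + 0.80² × 250²) = 200.0; v² = 0.64.
t = (200.0 − 0.027)/0.64 = 312 days (vs. the pure-advection estimate x/v = 312 d).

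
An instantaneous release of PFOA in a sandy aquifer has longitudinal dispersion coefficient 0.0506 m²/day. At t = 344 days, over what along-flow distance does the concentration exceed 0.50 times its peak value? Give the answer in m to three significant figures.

13.9 m

The plume is Gaussian with σ = √(2Dt) = √(2 × 0.0506 × 344) = 5.900 m.
C/C_peak = exp(−Δx²/(2σ²)) = 0.50 ⇒ Δx = σ·√(−2 ln 0.50) = 5.900 × 1.177 = 6.944 m.
Width = 2Δx = 13.9 m.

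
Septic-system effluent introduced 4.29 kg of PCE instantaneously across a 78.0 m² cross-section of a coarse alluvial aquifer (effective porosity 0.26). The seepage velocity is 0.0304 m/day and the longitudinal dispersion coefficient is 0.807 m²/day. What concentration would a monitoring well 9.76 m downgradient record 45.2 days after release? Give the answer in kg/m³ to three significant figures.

0.00610 kg/m³

For an instantaneous plane source, C(x,t) = M/(n_e·A·√(4πDt)) · exp(−(x−vt)²/(4Dt)), with n_e·A the pore (flow) area.
Plume center vt = 0.0304 × 45.2 = 1.37408 m, so the well at 9.76 m is 8.38592 m downgradient of the peak.
√(4πDt) = 21.41 m, giving peak height M/(n_e·A·√(4πDt)) = 4.29/(0.26 × 78.0 × 21.41) = 0.009880 kg/m³.
(x−vt)²/(4Dt) = (8.38592)²/(4 × 0.807 × 45.2) = 0.4820; exp(−0.4820) = 0.6175.
C = 0.009880 × 0.6175 = 0.00610 kg/m³.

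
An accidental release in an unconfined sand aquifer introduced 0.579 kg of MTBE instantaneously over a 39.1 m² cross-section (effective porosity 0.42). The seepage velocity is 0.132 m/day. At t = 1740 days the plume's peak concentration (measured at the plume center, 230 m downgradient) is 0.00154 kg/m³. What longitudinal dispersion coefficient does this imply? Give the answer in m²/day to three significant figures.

0.0240 m²/day

At the plume center C_max = M/(n_e·A·√(4πDt)), so D = M²/(4πt·(n_e·A·C_max)²).
n_e·A·C_max = 0.42 × 39.1 × 0.00154 = 0.02529 kg/m.
D = 0.579²/(4π × 1740 × 0.02529²) = 0.0240 m²/day.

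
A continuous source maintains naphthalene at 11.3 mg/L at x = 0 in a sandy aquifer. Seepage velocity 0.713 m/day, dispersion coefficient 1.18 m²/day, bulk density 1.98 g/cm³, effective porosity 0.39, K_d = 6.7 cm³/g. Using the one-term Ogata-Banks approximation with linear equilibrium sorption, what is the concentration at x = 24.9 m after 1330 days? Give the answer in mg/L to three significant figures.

6.68 mg/L

Retardation factor R = 1 + ρ_b·K_d/n = 1 + 1.98 × 6.7/0.39 = 35.02.
Sorption retards both mechanisms: v_R = v/R = 0.02036 m/day, D_R = D/R = 0.03370 m²/day.
v_R·t = 0.02036 × 1330 = 27.0788 m; 2√(D_R t) = 13.39 m; argument = (24.9 − 27.0788)/13.39 = -0.1627.
C = C₀ × ½·erfc(-0.1627) = 11.3 × 0.5910 = 6.68 mg/L.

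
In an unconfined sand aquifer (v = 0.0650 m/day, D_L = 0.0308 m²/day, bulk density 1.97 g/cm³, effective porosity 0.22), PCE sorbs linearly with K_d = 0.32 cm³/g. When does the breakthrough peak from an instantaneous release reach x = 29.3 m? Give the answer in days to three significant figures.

1710 days

Retardation factor R = 1 + ρ_b·K_d/n = 1 + 1.97 × 0.32/0.22 = 3.865.
Sorption retards both mechanisms: v_R = v/R = 0.01682 m/day, D_R = D/R = 0.007969 m²/day.
Peak time from v_R²t² + 2D_R t − x² = 0: t = (√(D_R² + v_R²x²) − D_R)/v_R².
√(D_R² + v_R²x²) = √(0.007969² + 0.01682² × 29.3²) = 0.4929; v_R² = 0.0002829.
t = (0.4929 − 0.007969)/0.0002829 = 1710 days.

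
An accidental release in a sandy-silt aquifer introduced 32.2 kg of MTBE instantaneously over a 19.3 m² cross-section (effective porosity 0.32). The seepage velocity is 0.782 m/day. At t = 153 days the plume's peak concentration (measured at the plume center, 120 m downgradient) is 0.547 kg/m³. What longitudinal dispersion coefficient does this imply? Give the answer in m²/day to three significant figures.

0.0473 m²/day

At the plume center C_max = M/(n_e·A·√(4πDt)), so D = M²/(4πt·(n_e·A·C_max)²).
n_e·A·C_max = 0.32 × 19.3 × 0.547 = 3.378 kg/m.
D = 32.2²/(4π × 153 × 3.378²) = 0.0473 m²/day.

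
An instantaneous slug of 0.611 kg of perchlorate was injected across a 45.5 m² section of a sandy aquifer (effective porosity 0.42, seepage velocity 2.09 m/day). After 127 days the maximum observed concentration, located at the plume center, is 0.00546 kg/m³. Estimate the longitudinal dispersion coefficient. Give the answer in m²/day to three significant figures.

At the plume center C_max = M/(n_e·A·√(4πDt)), so D = M²/(4πt·(n_e·A·C_max)²).
n_e·A·C_max = 0.42 × 45.5 × 0.00546 = 0.1043 kg/m.
D = 0.611²/(4π × 127 × 0.1043²) = 0.0215 m²/day.

0.0215 m²/day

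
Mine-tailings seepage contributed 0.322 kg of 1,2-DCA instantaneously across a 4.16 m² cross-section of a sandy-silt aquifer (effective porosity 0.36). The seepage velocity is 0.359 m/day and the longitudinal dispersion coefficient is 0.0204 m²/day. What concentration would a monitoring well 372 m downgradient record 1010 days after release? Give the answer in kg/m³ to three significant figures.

For an instantaneous plane source, C(x,t) = M/(n_e·A·√(4πDt)) · exp(−(x−vt)²/(4Dt)), with n_e·A the pore (flow) area.
Plume center vt = 0.359 × 1010 = 362.59 m, so the well at 372 m is 9.41 m downgradient of the peak.
√(4πDt) = 16.09 m, giving peak height M/(n_e·A·√(4πDt)) = 0.322/(0.36 × 4.16 × 16.09) = 0.01336 kg/m³.
(x−vt)²/(4Dt) = (9.41)²/(4 × 0.0204 × 1010) = 1.074; exp(−1.074) = 0.3416.
C = 0.01336 × 0.3416 = 0.00456 kg/m³.

0.00456 kg/m³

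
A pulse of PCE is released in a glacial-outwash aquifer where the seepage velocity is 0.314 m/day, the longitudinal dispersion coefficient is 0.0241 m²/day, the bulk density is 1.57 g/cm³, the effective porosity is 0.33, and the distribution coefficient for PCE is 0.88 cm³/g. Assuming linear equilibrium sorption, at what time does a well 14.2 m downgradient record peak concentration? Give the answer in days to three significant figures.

233 days

Retardation factor R = 1 + ρ_b·K_d/n = 1 + 1.57 × 0.88/0.33 = 5.187.
Sorption retards both mechanisms: v_R = v/R = 0.06054 m/day, D_R = D/R = 0.004646 m²/day.
Peak time from v_R²t² + 2D_R t − x² = 0: t = (√(D_R² + v_R²x²) − D_R)/v_R².
√(D_R² + v_R²x²) = √(0.004646² + 0.06054² × 14.2²) = 0.8597; v_R² = 0.003665.
t = (0.8597 − 0.004646)/0.003665 = 233 days.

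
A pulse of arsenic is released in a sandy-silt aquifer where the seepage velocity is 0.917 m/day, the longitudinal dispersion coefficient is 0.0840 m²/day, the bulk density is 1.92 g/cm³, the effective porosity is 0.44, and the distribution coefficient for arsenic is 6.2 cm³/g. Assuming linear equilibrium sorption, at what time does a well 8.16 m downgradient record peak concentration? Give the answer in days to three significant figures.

247 days

Retardation factor R = 1 + ρ_b·K_d/n = 1 + 1.92 × 6.2/0.44 = 28.05.
Sorption retards both mechanisms: v_R = v/R = 0.03269 m/day, D_R = D/R = 0.002995 m²/day.
Peak time from v_R²t² + 2D_R t − x² = 0: t = (√(D_R² + v_R²x²) − D_R)/v_R².
√(D_R² + v_R²x²) = √(0.002995² + 0.03269² × 8.16²) = 0.2668; v_R² = 0.001069.
t = (0.2668 − 0.002995)/0.001069 = 247 days.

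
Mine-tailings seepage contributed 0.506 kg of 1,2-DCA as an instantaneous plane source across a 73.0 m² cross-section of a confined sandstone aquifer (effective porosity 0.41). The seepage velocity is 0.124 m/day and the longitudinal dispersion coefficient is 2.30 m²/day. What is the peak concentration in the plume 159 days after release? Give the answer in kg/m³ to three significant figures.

The peak of an instantaneous 1D plume sits at x = vt; there the Gaussian factor is 1 and C_max = M/(n_e·A·√(4πDt)), where n_e·A is the pore area the mass is dissolved in.
√(4πDt) = √(4π × 2.30 × 159) = 67.79 m, so C_max = 0.506/(0.41 × 73.0 × 67.79) = 0.000249 kg/m³.

0.000249 kg/m³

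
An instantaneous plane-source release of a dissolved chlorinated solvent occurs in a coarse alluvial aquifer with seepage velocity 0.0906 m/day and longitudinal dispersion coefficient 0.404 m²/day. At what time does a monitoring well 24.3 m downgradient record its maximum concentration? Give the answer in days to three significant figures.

223 days

For the 1D instantaneous-source solution, setting ∂C/∂t = 0 at fixed x gives v²t² + 2Dt − x² = 0, so t = (√(D² + v²x²) − D)/v².
√(D² + v²x²) = √(0.404² + 0.0906² × 24.3²) = 2.238; v² = 0.00820836.
t = (2.238 − 0.404)/0.00820836 = 223 days (vs. the pure-advection estimate x/v = 268 d).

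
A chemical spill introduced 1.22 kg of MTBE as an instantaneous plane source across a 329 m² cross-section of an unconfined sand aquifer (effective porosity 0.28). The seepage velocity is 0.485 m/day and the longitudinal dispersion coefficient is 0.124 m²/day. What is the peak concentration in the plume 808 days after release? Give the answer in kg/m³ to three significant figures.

The peak of an instantaneous 1D plume sits at x = vt; there the Gaussian factor is 1 and C_max = M/(n_e·A·√(4πDt)), where n_e·A is the pore area the mass is dissolved in.
√(4πDt) = √(4π × 0.124 × 808) = 35.48 m, so C_max = 1.22/(0.28 × 329 × 35.48) = 0.000373 kg/m³.

0.000373 kg/m³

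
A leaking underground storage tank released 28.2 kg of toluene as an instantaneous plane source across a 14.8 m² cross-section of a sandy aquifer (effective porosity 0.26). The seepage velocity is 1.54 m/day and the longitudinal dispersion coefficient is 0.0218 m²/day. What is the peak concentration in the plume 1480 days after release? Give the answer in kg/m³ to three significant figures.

0.364 kg/m³

The peak of an instantaneous 1D plume sits at x = vt; there the Gaussian factor is 1 and C_max = M/(n_e·A·√(4πDt)), where n_e·A is the pore area the mass is dissolved in.
√(4πDt) = √(4π × 0.0218 × 1480) = 20.14 m, so C_max = 28.2/(0.26 × 14.8 × 20.14) = 0.364 kg/m³.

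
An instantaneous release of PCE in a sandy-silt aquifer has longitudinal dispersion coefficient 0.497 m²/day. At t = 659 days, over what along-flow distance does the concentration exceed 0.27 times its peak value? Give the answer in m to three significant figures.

The plume is Gaussian with σ = √(2Dt) = √(2 × 0.497 × 659) = 25.59 m.
C/C_peak = exp(−Δx²/(2σ²)) = 0.27 ⇒ Δx = σ·√(−2 ln 0.27) = 25.59 × 1.618 = 41.40 m.
Width = 2Δx = 82.8 m.

82.8 m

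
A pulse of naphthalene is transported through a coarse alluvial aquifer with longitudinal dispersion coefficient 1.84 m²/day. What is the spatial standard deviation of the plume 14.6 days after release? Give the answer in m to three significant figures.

7.33 m

Dispersive spreading gives a Gaussian with σ² = 2Dt; advection only shifts the center.
σ = √(2 × 1.84 × 14.6) = 7.33 m.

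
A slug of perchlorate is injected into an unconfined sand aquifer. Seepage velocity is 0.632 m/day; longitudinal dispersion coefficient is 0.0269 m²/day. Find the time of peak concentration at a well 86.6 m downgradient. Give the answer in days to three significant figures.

137 days

For the 1D instantaneous-source solution, setting ∂C/∂t = 0 at fixed x gives v²t² + 2Dt − x² = 0, so t = (√(D² + v²x²) − D)/v².
√(D² + v²x²) = √(0.0269² + 0.632² × 86.6²) = 54.73; v² = 0.399424.
t = (54.73 − 0.0269)/0.399424 = 137 days (vs. the pure-advection estimate x/v = 137 d).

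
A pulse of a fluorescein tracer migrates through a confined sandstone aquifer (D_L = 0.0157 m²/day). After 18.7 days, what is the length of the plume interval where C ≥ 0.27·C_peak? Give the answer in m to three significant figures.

The plume is Gaussian with σ = √(2Dt) = √(2 × 0.0157 × 18.7) = 0.7663 m.
C/C_peak = exp(−Δx²/(2σ²)) = 0.27 ⇒ Δx = σ·√(−2 ln 0.27) = 0.7663 × 1.618 = 1.240 m.
Width = 2Δx = 2.48 m.

2.48 m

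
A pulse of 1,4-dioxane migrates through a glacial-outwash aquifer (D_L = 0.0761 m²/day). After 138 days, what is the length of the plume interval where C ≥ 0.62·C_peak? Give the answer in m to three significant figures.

The plume is Gaussian with σ = √(2Dt) = √(2 × 0.0761 × 138) = 4.583 m.
C/C_peak = exp(−Δx²/(2σ²)) = 0.62 ⇒ Δx = σ·√(−2 ln 0.62) = 4.583 × 0.9778 = 4.481 m.
Width = 2Δx = 8.96 m.

8.96 m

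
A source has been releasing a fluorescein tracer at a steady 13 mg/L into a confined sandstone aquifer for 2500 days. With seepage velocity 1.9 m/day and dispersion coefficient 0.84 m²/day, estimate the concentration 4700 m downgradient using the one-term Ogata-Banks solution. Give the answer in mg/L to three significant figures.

For a continuous step input, C/C₀ ≈ ½·erfc((x−vt)/(2√(Dt))).
vt = 1.9 × 2500 = 4750 m and 2√(Dt) = 2√(0.84 × 2500) = 91.65 m.
Argument (x−vt)/(2√(Dt)) = (4700 − 4750)/91.65 = -0.5456; ½·erfc(-0.5456) = 0.7798.
C = 13 × 0.7798 = 10.1 mg/L.

10.1 mg/L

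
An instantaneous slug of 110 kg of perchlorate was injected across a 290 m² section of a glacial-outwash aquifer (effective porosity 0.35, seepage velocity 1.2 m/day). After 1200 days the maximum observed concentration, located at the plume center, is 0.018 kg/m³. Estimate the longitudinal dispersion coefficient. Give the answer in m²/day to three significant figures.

0.240 m²/day

At the plume center C_max = M/(n_e·A·√(4πDt)), so D = M²/(4πt·(n_e·A·C_max)²).
n_e·A·C_max = 0.35 × 290 × 0.018 = 1.827 kg/m.
D = 110²/(4π × 1200 × 1.827²) = 0.240 m²/day.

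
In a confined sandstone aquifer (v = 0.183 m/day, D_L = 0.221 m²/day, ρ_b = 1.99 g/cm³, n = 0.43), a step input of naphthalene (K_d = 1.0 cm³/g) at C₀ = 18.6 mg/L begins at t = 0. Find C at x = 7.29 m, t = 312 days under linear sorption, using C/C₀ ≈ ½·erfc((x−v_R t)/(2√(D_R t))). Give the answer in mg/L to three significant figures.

Retardation factor R = 1 + ρ_b·K_d/n = 1 + 1.99 × 1.0/0.43 = 5.628.
Sorption retards both mechanisms: v_R = v/R = 0.03252 m/day, D_R = D/R = 0.03927 m²/day.
v_R·t = 0.03252 × 312 = 10.14624 m; 2√(D_R t) = 7.001 m; argument = (7.29 − 10.14624)/7.001 = -0.4080.
C = C₀ × ½·erfc(-0.4080) = 18.6 × 0.7180 = 13.4 mg/L.

13.4 mg/L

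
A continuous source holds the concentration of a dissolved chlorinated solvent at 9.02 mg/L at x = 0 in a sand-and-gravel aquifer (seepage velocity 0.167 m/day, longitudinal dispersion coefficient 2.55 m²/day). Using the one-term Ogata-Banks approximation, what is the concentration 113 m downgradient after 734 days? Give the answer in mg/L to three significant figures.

5.07 mg/L

For a continuous step input, C/C₀ ≈ ½·erfc((x−vt)/(2√(Dt))).
vt = 0.167 × 734 = 122.578 m and 2√(Dt) = 2√(2.55 × 734) = 86.53 m.
Argument (x−vt)/(2√(Dt)) = (113 − 122.578)/86.53 = -0.1107; ½·erfc(-0.1107) = 0.5622.
C = 9.02 × 0.5622 = 5.07 mg/L.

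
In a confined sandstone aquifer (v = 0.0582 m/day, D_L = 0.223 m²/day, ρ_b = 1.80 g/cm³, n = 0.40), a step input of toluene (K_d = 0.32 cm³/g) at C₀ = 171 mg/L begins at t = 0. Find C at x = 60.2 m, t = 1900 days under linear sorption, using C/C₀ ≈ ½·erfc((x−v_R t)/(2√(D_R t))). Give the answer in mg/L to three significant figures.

Retardation factor R = 1 + ρ_b·K_d/n = 1 + 1.80 × 0.32/0.40 = 2.440.
Sorption retards both mechanisms: v_R = v/R = 0.02385 m/day, D_R = D/R = 0.09139 m²/day.
v_R·t = 0.02385 × 1900 = 45.315 m; 2√(D_R t) = 26.35 m; argument = (60.2 − 45.315)/26.35 = 0.5649.
C = C₀ × ½·erfc(0.5649) = 171 × 0.2122 = 36.3 mg/L.

36.3 mg/L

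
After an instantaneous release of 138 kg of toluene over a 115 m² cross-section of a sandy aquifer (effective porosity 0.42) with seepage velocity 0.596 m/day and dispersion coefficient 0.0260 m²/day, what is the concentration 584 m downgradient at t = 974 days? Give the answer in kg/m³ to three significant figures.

0.142 kg/m³

For an instantaneous plane source, C(x,t) = M/(n_e·A·√(4πDt)) · exp(−(x−vt)²/(4Dt)), with n_e·A the pore (flow) area.
Plume center vt = 0.596 × 974 = 580.504 m, so the well at 584 m is 3.496 m downgradient of the peak.
√(4πDt) = 17.84 m, giving peak height M/(n_e·A·√(4πDt)) = 138/(0.42 × 115 × 17.84) = 0.1602 kg/m³.
(x−vt)²/(4Dt) = (3.496)²/(4 × 0.0260 × 974) = 0.1207; exp(−0.1207) = 0.8863.
C = 0.1602 × 0.8863 = 0.142 kg/m³.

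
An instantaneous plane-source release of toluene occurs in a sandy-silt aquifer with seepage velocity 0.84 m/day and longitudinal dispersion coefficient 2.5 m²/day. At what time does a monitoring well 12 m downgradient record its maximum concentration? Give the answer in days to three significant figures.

For the 1D instantaneous-source solution, setting ∂C/∂t = 0 at fixed x gives v²t² + 2Dt − x² = 0, so t = (√(D² + v²x²) − D)/v².
√(D² + v²x²) = √(2.5² + 0.84² × 12²) = 10.39; v² = 0.7056.
t = (10.39 − 2.5)/0.7056 = 11.2 days (vs. the pure-advection estimate x/v = 14.3 d).

11.2 days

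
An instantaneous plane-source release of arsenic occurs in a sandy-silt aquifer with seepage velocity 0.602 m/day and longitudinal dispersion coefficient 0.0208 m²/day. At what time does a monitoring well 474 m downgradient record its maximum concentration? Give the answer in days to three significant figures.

787 days

For the 1D instantaneous-source solution, setting ∂C/∂t = 0 at fixed x gives v²t² + 2Dt − x² = 0, so t = (√(D² + v²x²) − D)/v².
√(D² + v²x²) = √(0.0208² + 0.602² × 474²) = 285.3; v² = 0.362404.
t = (285.3 − 0.0208)/0.362404 = 787 days (vs. the pure-advection estimate x/v = 787 d).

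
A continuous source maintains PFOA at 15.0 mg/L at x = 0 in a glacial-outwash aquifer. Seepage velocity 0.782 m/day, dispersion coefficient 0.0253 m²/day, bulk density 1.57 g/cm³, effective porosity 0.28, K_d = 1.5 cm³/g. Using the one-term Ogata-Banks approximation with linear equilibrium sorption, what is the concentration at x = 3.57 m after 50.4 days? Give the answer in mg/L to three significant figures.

Retardation factor R = 1 + ρ_b·K_d/n = 1 + 1.57 × 1.5/0.28 = 9.411.
Sorption retards both mechanisms: v_R = v/R = 0.08309 m/day, D_R = D/R = 0.002688 m²/day.
v_R·t = 0.08309 × 50.4 = 4.187736 m; 2√(D_R t) = 0.7361 m; argument = (3.57 − 4.187736)/0.7361 = -0.8392.
C = C₀ × ½·erfc(-0.8392) = 15.0 × 0.8823 = 13.2 mg/L.

13.2 mg/L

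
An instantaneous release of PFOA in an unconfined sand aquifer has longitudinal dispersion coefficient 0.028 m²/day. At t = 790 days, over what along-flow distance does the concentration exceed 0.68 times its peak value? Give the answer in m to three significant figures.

11.7 m

The plume is Gaussian with σ = √(2Dt) = √(2 × 0.028 × 790) = 6.651 m.
C/C_peak = exp(−Δx²/(2σ²)) = 0.68 ⇒ Δx = σ·√(−2 ln 0.68) = 6.651 × 0.8783 = 5.842 m.
Width = 2Δx = 11.7 m.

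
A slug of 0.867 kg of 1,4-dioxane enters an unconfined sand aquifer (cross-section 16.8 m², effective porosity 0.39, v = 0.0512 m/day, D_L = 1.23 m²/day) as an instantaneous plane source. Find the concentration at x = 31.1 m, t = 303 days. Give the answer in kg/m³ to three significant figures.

0.00164 kg/m³

For an instantaneous plane source, C(x,t) = M/(n_e·A·√(4πDt)) · exp(−(x−vt)²/(4Dt)), with n_e·A the pore (flow) area.
Plume center vt = 0.0512 × 303 = 15.5136 m, so the well at 31.1 m is 15.5864 m downgradient of the peak.
√(4πDt) = 68.44 m, giving peak height M/(n_e·A·√(4πDt)) = 0.867/(0.39 × 16.8 × 68.44) = 0.001933 kg/m³.
(x−vt)²/(4Dt) = (15.5864)²/(4 × 1.23 × 303) = 0.1630; exp(−0.1630) = 0.8496.
C = 0.001933 × 0.8496 = 0.00164 kg/m³.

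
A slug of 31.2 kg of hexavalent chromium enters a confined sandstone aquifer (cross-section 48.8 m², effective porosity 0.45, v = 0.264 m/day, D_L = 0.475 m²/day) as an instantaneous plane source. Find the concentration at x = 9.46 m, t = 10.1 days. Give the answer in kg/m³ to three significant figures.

0.0165 kg/m³

For an instantaneous plane source, C(x,t) = M/(n_e·A·√(4πDt)) · exp(−(x−vt)²/(4Dt)), with n_e·A the pore (flow) area.
Plume center vt = 0.264 × 10.1 = 2.6664 m, so the well at 9.46 m is 6.7936 m downgradient of the peak.
√(4πDt) = 7.764 m, giving peak height M/(n_e·A·√(4πDt)) = 31.2/(0.45 × 48.8 × 7.764) = 0.1830 kg/m³.
(x−vt)²/(4Dt) = (6.7936)²/(4 × 0.475 × 10.1) = 2.405; exp(−2.405) = 0.09027.
C = 0.1830 × 0.09027 = 0.0165 kg/m³.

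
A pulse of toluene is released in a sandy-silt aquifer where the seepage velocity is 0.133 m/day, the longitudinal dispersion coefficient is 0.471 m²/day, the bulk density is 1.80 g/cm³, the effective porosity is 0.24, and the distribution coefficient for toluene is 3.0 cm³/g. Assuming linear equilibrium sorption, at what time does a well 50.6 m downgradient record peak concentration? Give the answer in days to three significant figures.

8340 days

Retardation factor R = 1 + ρ_b·K_d/n = 1 + 1.80 × 3.0/0.24 = 23.50.
Sorption retards both mechanisms: v_R = v/R = 0.005660 m/day, D_R = D/R = 0.02004 m²/day.
Peak time from v_R²t² + 2D_R t − x² = 0: t = (√(D_R² + v_R²x²) − D_R)/v_R².
√(D_R² + v_R²x²) = √(0.02004² + 0.005660² × 50.6²) = 0.2871; v_R² = 3.204e-05.
t = (0.2871 − 0.02004)/3.204e-05 = 8340 days.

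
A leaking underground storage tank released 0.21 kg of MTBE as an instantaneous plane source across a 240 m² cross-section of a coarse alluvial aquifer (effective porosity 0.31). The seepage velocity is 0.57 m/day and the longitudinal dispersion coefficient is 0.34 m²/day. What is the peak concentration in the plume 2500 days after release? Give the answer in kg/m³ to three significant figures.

2.73e-05 kg/m³

The peak of an instantaneous 1D plume sits at x = vt; there the Gaussian factor is 1 and C_max = M/(n_e·A·√(4πDt)), where n_e·A is the pore area the mass is dissolved in.
√(4πDt) = √(4π × 0.34 × 2500) = 103.4 m, so C_max = 0.21/(0.31 × 240 × 103.4) = 2.73e-05 kg/m³.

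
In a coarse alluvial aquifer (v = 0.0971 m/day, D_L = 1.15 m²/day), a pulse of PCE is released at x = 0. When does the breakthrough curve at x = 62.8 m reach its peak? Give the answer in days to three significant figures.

For the 1D instantaneous-source solution, setting ∂C/∂t = 0 at fixed x gives v²t² + 2Dt − x² = 0, so t = (√(D² + v²x²) − D)/v².
√(D² + v²x²) = √(1.15² + 0.0971² × 62.8²) = 6.205; v² = 0.00942841.
t = (6.205 − 1.15)/0.00942841 = 536 days (vs. the pure-advection estimate x/v = 647 d).

536 days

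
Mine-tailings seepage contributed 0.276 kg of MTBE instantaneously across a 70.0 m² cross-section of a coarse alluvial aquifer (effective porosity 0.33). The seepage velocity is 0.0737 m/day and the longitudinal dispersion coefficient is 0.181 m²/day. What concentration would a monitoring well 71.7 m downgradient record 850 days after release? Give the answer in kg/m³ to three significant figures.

0.000238 kg/m³

For an instantaneous plane source, C(x,t) = M/(n_e·A·√(4πDt)) · exp(−(x−vt)²/(4Dt)), with n_e·A the pore (flow) area.
Plume center vt = 0.0737 × 850 = 62.645 m, so the well at 71.7 m is 9.055 m downgradient of the peak.
√(4πDt) = 43.97 m, giving peak height M/(n_e·A·√(4πDt)) = 0.276/(0.33 × 70.0 × 43.97) = 0.0002717 kg/m³.
(x−vt)²/(4Dt) = (9.055)²/(4 × 0.181 × 850) = 0.1332; exp(−0.1332) = 0.8753.
C = 0.0002717 × 0.8753 = 0.000238 kg/m³.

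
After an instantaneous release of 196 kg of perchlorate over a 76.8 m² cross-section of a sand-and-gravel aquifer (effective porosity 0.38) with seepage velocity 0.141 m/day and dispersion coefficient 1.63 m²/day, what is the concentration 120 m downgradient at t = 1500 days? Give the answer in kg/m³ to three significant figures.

For an instantaneous plane source, C(x,t) = M/(n_e·A·√(4πDt)) · exp(−(x−vt)²/(4Dt)), with n_e·A the pore (flow) area.
Plume center vt = 0.141 × 1500 = 211.5 m, so the well at 120 m is 91.5 m upgradient of the peak.
√(4πDt) = 175.3 m, giving peak height M/(n_e·A·√(4πDt)) = 196/(0.38 × 76.8 × 175.3) = 0.03831 kg/m³.
(x−vt)²/(4Dt) = (-91.5)²/(4 × 1.63 × 1500) = 0.8561; exp(−0.8561) = 0.4248.
C = 0.03831 × 0.4248 = 0.0163 kg/m³.

0.0163 kg/m³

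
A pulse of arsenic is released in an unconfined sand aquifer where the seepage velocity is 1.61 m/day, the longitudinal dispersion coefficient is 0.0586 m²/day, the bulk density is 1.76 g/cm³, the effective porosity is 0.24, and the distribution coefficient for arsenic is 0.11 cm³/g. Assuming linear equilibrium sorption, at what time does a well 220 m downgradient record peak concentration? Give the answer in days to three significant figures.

247 days

Retardation factor R = 1 + ρ_b·K_d/n = 1 + 1.76 × 0.11/0.24 = 1.807.
Sorption retards both mechanisms: v_R = v/R = 0.8910 m/day, D_R = D/R = 0.03243 m²/day.
Peak time from v_R²t² + 2D_R t − x² = 0: t = (√(D_R² + v_R²x²) − D_R)/v_R².
√(D_R² + v_R²x²) = √(0.03243² + 0.8910² × 220²) = 196.0; v_R² = 0.7939.
t = (196.0 − 0.03243)/0.7939 = 247 days.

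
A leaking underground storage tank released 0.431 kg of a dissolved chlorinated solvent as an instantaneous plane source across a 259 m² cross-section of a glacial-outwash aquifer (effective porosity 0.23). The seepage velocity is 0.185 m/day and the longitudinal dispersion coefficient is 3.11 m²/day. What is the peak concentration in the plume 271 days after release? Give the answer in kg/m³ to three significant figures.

7.03e-05 kg/m³

The peak of an instantaneous 1D plume sits at x = vt; there the Gaussian factor is 1 and C_max = M/(n_e·A·√(4πDt)), where n_e·A is the pore area the mass is dissolved in.
√(4πDt) = √(4π × 3.11 × 271) = 102.9 m, so C_max = 0.431/(0.23 × 259 × 102.9) = 7.03e-05 kg/m³.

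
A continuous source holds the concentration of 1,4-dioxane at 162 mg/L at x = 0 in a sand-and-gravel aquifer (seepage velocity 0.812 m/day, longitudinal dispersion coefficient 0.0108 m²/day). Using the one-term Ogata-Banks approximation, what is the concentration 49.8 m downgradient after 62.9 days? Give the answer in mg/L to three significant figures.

For a continuous step input, C/C₀ ≈ ½·erfc((x−vt)/(2√(Dt))).
vt = 0.812 × 62.9 = 51.0748 m and 2√(Dt) = 2√(0.0108 × 62.9) = 1.648 m.
Argument (x−vt)/(2√(Dt)) = (49.8 − 51.0748)/1.648 = -0.7735; ½·erfc(-0.7735) = 0.8630.
C = 162 × 0.8630 = 140 mg/L.

140 mg/L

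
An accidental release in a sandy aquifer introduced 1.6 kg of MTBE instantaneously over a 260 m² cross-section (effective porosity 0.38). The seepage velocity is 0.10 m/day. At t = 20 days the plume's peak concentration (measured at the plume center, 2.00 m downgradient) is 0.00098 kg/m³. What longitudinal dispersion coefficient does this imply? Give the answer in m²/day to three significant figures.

1.09 m²/day

At the plume center C_max = M/(n_e·A·√(4πDt)), so D = M²/(4πt·(n_e·A·C_max)²).
n_e·A·C_max = 0.38 × 260 × 0.00098 = 0.09682 kg/m.
D = 1.6²/(4π × 20 × 0.09682²) = 1.09 m²/day.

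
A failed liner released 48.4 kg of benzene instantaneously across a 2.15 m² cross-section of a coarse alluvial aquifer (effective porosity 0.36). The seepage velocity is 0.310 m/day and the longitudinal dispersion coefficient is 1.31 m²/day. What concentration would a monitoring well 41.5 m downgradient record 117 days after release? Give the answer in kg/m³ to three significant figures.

1.36 kg/m³

For an instantaneous plane source, C(x,t) = M/(n_e·A·√(4πDt)) · exp(−(x−vt)²/(4Dt)), with n_e·A the pore (flow) area.
Plume center vt = 0.310 × 117 = 36.27 m, so the well at 41.5 m is 5.23 m downgradient of the peak.
√(4πDt) = 43.89 m, giving peak height M/(n_e·A·√(4πDt)) = 48.4/(0.36 × 2.15 × 43.89) = 1.425 kg/m³.
(x−vt)²/(4Dt) = (5.23)²/(4 × 1.31 × 117) = 0.04462; exp(−0.04462) = 0.9564.
C = 1.425 × 0.9564 = 1.36 kg/m³.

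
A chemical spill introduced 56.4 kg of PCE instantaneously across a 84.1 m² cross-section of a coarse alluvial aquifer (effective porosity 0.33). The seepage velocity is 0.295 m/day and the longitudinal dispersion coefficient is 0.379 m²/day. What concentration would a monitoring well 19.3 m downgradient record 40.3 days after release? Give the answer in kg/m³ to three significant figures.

For an instantaneous plane source, C(x,t) = M/(n_e·A·√(4πDt)) · exp(−(x−vt)²/(4Dt)), with n_e·A the pore (flow) area.
Plume center vt = 0.295 × 40.3 = 11.8885 m, so the well at 19.3 m is 7.4115 m downgradient of the peak.
√(4πDt) = 13.85 m, giving peak height M/(n_e·A·√(4πDt)) = 56.4/(0.33 × 84.1 × 13.85) = 0.1467 kg/m³.
(x−vt)²/(4Dt) = (7.4115)²/(4 × 0.379 × 40.3) = 0.8991; exp(−0.8991) = 0.4069.
C = 0.1467 × 0.4069 = 0.0597 kg/m³.

0.0597 kg/m³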